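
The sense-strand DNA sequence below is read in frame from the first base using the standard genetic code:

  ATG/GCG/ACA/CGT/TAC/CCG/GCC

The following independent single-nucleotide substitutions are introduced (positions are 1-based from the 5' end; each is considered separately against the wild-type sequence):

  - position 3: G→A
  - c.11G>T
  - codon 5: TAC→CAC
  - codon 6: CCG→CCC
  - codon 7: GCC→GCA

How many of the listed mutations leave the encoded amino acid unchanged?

2

Codon 1: ATG (Met) → ATA (Ile) — missense.
Codon 4: CGT (Arg) → CTT (Leu) — missense.
Codon 5: TAC (Tyr) → CAC (His) — missense.
Codon 6: CCG (Pro) → CCC (Pro) — synonymous.
Codon 7: GCC (Ala) → GCA (Ala) — synonymous.
Synonymous: 2 of 5.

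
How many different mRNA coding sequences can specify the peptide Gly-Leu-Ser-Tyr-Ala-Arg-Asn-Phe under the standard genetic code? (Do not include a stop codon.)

Gly: 4 codons.
Leu: 6 codons.
Ser: 6 codons.
Tyr: 2 codons.
Ala: 4 codons.
Arg: 6 codons.
Asn: 2 codons.
Phe: 2 codons.
4 × 6 × 6 × 2 × 4 × 6 × 2 × 2 = 27648.

27648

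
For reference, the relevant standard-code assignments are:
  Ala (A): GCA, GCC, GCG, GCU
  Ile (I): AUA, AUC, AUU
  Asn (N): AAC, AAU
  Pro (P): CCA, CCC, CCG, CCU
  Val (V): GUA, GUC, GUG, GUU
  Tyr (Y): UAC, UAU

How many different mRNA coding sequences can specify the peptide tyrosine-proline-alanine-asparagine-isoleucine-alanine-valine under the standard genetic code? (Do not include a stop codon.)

Tyr: 2 codons.
Pro: 4 codons.
Ala: 4 codons.
Asn: 2 codons.
Ile: 3 codons.
Ala: 4 codons.
Val: 4 codons.
2 × 4 × 4 × 2 × 3 × 4 × 4 = 3072.

3072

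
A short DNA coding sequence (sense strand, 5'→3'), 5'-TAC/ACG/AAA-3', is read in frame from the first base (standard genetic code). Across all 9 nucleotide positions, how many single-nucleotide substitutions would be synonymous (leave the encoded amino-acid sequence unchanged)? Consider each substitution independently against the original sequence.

5

Codon 1 (TAC, Tyr): 1 synonymous substitution.
Codon 2 (ACG, Thr): 3 synonymous substitutions.
Codon 3 (AAA, Lys): 1 synonymous substitution.
Total: 1 + 3 + 1 = 5.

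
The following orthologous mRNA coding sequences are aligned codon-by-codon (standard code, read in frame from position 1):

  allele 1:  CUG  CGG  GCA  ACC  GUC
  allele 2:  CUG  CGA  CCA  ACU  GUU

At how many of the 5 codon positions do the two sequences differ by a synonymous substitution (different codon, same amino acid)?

Codon 1: CUG Leu / CUG Leu — identical.
Codon 2: CGG Arg / CGA Arg — synonymous.
Codon 3: GCA Ala / CCA Pro — nonsynonymous.
Codon 4: ACC Thr / ACU Thr — synonymous.
Codon 5: GUC Val / GUU Val — synonymous.
Synonymous differences: 3.

3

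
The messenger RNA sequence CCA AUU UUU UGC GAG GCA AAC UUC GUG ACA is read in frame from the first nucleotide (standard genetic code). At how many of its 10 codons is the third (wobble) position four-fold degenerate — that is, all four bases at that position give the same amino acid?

Codon 1 CCA (Pro): third position 4-fold.
Codon 2 AUU (Ile): third position 3-fold.
Codon 3 UUU (Phe): third position 2-fold.
Codon 4 UGC (Cys): third position 2-fold.
Codon 5 GAG (Glu): third position 2-fold.
Codon 6 GCA (Ala): third position 4-fold.
Codon 7 AAC (Asn): third position 2-fold.
Codon 8 UUC (Phe): third position 2-fold.
Codon 9 GUG (Val): third position 4-fold.
Codon 10 ACA (Thr): third position 4-fold.
Four-fold degenerate third positions: 4.

4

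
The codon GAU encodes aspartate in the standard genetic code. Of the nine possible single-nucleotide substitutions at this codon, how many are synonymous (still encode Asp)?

1

Position 1: none → 0 synonymous.
Position 2: none → 0 synonymous.
Position 3: GAC → 1 synonymous.
Total: 0 + 0 + 1 = 1.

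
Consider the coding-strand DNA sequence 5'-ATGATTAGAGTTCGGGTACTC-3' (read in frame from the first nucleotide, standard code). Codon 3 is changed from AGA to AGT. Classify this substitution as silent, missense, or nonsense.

Position 9 falls in codon 3: AGA → Arg.
After the substitution the codon is AGT → Ser.
Arg ≠ Ser, so this is a missense mutation.

missense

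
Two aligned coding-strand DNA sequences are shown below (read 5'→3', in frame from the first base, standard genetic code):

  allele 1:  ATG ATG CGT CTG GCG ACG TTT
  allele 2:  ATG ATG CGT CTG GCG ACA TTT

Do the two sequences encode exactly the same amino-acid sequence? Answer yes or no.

yes

Codon 1: ATG Met / ATG Met — identical.
Codon 2: ATG Met / ATG Met — identical.
Codon 3: CGT Arg / CGT Arg — identical.
Codon 4: CTG Leu / CTG Leu — identical.
Codon 5: GCG Ala / GCG Ala — identical.
Codon 6: ACG Thr / ACA Thr — synonymous.
Codon 7: TTT Phe / TTT Phe — identical.
Nonsynonymous differences: 0 → same protein.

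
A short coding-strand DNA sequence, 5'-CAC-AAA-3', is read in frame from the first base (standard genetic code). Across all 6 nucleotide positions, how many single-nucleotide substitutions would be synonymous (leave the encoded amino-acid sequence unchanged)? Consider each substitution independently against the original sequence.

2

Codon 1 (CAC, His): 1 synonymous substitution.
Codon 2 (AAA, Lys): 1 synonymous substitution.
Total: 1 + 1 = 2.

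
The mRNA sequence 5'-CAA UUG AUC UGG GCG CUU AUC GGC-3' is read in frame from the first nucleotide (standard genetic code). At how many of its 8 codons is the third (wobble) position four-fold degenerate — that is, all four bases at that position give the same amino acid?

Codon 1 CAA (Gln): third position 2-fold.
Codon 2 UUG (Leu): third position 2-fold.
Codon 3 AUC (Ile): third position 3-fold.
Codon 4 UGG (Trp): third position 1-fold.
Codon 5 GCG (Ala): third position 4-fold.
Codon 6 CUU (Leu): third position 4-fold.
Codon 7 AUC (Ile): third position 3-fold.
Codon 8 GGC (Gly): third position 4-fold.
Four-fold degenerate third positions: 3.

3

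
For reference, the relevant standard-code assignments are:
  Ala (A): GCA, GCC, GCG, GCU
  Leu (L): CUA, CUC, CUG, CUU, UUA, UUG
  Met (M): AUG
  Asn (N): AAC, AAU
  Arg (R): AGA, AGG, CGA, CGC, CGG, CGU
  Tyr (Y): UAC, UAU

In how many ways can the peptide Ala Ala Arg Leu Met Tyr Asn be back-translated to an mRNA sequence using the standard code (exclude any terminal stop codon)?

2304

Ala: 4 codons.
Ala: 4 codons.
Arg: 6 codons.
Leu: 6 codons.
Met: 1 codon.
Tyr: 2 codons.
Asn: 2 codons.
4 × 4 × 6 × 6 × 1 × 2 × 2 = 2304.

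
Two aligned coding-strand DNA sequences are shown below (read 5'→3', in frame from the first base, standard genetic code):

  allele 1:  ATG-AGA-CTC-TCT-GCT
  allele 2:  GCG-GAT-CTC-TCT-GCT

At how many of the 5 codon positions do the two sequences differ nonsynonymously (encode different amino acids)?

Codon 1: ATG Met / GCG Ala — nonsynonymous.
Codon 2: AGA Arg / GAT Asp — nonsynonymous.
Codon 3: CTC Leu / CTC Leu — identical.
Codon 4: TCT Ser / TCT Ser — identical.
Codon 5: GCT Ala / GCT Ala — identical.
Nonsynonymous differences: 2.

2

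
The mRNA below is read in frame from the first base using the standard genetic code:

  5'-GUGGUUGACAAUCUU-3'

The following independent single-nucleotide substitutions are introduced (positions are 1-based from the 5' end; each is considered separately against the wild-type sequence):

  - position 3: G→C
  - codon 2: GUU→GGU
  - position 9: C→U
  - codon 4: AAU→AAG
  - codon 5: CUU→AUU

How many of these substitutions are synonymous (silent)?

Codon 1: GUG (Val) → GUC (Val) — synonymous.
Codon 2: GUU (Val) → GGU (Gly) — missense.
Codon 3: GAC (Asp) → GAU (Asp) — synonymous.
Codon 4: AAU (Asn) → AAG (Lys) — missense.
Codon 5: CUU (Leu) → AUU (Ile) — missense.
Synonymous: 2 of 5.

2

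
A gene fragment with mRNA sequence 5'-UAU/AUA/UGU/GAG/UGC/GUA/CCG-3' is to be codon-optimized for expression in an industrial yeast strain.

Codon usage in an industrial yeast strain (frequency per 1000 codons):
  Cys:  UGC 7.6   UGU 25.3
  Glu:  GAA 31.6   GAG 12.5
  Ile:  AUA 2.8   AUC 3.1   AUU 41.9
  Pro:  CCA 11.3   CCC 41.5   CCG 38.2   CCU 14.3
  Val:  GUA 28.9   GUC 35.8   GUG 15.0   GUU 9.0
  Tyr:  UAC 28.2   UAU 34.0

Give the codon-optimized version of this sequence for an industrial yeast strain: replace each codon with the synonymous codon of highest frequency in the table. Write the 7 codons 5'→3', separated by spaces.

Codon 1 (Tyr): best is UAU at 34.0.
Codon 2 (Ile): best is AUU at 41.9.
Codon 3 (Cys): best is UGU at 25.3.
Codon 4 (Glu): best is GAA at 31.6.
Codon 5 (Cys): best is UGU at 25.3.
Codon 6 (Val): best is GUC at 35.8.
Codon 7 (Pro): best is CCC at 41.5.

UAU AUU UGU GAA UGU GUC CCC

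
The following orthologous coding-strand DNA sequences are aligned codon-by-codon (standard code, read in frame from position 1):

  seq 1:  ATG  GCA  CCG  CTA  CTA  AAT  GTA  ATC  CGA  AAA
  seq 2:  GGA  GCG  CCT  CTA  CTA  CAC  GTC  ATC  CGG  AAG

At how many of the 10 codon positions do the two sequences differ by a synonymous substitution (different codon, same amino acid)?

5

Codon 1: ATG Met / GGA Gly — nonsynonymous.
Codon 2: GCA Ala / GCG Ala — synonymous.
Codon 3: CCG Pro / CCT Pro — synonymous.
Codon 4: CTA Leu / CTA Leu — identical.
Codon 5: CTA Leu / CTA Leu — identical.
Codon 6: AAT Asn / CAC His — nonsynonymous.
Codon 7: GTA Val / GTC Val — synonymous.
Codon 8: ATC Ile / ATC Ile — identical.
Codon 9: CGA Arg / CGG Arg — synonymous.
Codon 10: AAA Lys / AAG Lys — synonymous.
Synonymous differences: 5.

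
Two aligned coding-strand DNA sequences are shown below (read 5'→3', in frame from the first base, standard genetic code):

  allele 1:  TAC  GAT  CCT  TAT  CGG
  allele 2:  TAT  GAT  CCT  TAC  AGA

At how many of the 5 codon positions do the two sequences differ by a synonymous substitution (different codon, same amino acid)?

3

Codon 1: TAC Tyr / TAT Tyr — synonymous.
Codon 2: GAT Asp / GAT Asp — identical.
Codon 3: CCT Pro / CCT Pro — identical.
Codon 4: TAT Tyr / TAC Tyr — synonymous.
Codon 5: CGG Arg / AGA Arg — synonymous.
Synonymous differences: 3.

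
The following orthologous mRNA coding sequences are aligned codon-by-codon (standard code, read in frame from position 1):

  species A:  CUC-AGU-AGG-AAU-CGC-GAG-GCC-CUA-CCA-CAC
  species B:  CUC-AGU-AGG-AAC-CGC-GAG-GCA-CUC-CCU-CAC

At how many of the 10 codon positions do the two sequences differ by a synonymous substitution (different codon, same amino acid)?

Codon 1: CUC Leu / CUC Leu — identical.
Codon 2: AGU Ser / AGU Ser — identical.
Codon 3: AGG Arg / AGG Arg — identical.
Codon 4: AAU Asn / AAC Asn — synonymous.
Codon 5: CGC Arg / CGC Arg — identical.
Codon 6: GAG Glu / GAG Glu — identical.
Codon 7: GCC Ala / GCA Ala — synonymous.
Codon 8: CUA Leu / CUC Leu — synonymous.
Codon 9: CCA Pro / CCU Pro — synonymous.
Codon 10: CAC His / CAC His — identical.
Synonymous differences: 4.

4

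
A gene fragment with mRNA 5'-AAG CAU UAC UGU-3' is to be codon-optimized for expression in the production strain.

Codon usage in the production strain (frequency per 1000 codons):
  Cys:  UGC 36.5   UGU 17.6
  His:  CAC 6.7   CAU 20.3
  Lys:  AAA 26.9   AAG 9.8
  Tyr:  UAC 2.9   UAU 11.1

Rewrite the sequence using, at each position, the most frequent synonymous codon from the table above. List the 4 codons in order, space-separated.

AAA CAU UAU UGC

Codon 1 (Lys): best is AAA at 26.9.
Codon 2 (His): best is CAU at 20.3.
Codon 3 (Tyr): best is UAU at 11.1.
Codon 4 (Cys): best is UGC at 36.5.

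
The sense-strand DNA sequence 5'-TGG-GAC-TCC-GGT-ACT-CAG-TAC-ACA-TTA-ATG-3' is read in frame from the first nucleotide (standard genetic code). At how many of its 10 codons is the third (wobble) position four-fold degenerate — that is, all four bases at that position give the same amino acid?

Codon 1 TGG (Trp): third position 1-fold.
Codon 2 GAC (Asp): third position 2-fold.
Codon 3 TCC (Ser): third position 4-fold.
Codon 4 GGT (Gly): third position 4-fold.
Codon 5 ACT (Thr): third position 4-fold.
Codon 6 CAG (Gln): third position 2-fold.
Codon 7 TAC (Tyr): third position 2-fold.
Codon 8 ACA (Thr): third position 4-fold.
Codon 9 TTA (Leu): third position 2-fold.
Codon 10 ATG (Met): third position 1-fold.
Four-fold degenerate third positions: 4.

4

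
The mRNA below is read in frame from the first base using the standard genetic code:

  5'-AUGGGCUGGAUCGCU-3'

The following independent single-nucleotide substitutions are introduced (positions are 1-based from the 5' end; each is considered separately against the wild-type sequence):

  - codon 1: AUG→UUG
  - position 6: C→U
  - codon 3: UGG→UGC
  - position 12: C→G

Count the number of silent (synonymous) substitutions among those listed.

1

Codon 1: AUG (Met) → UUG (Leu) — missense.
Codon 2: GGC (Gly) → GGU (Gly) — synonymous.
Codon 3: UGG (Trp) → UGC (Cys) — missense.
Codon 4: AUC (Ile) → AUG (Met) — missense.
Synonymous: 1 of 4.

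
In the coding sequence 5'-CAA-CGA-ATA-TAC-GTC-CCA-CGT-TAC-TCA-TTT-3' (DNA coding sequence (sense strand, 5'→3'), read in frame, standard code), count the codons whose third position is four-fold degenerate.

5

Codon 1 CAA (Gln): third position 2-fold.
Codon 2 CGA (Arg): third position 4-fold.
Codon 3 ATA (Ile): third position 3-fold.
Codon 4 TAC (Tyr): third position 2-fold.
Codon 5 GTC (Val): third position 4-fold.
Codon 6 CCA (Pro): third position 4-fold.
Codon 7 CGT (Arg): third position 4-fold.
Codon 8 TAC (Tyr): third position 2-fold.
Codon 9 TCA (Ser): third position 4-fold.
Codon 10 TTT (Phe): third position 2-fold.
Four-fold degenerate third positions: 5.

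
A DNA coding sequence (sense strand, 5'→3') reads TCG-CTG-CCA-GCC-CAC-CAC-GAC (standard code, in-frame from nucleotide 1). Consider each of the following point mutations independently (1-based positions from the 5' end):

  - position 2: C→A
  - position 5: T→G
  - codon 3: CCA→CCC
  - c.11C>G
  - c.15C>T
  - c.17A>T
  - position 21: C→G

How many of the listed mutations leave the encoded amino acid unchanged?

2

Codon 1: TCG (Ser) → TAG (Stop) — nonsense.
Codon 2: CTG (Leu) → CGG (Arg) — missense.
Codon 3: CCA (Pro) → CCC (Pro) — synonymous.
Codon 4: GCC (Ala) → GGC (Gly) — missense.
Codon 5: CAC (His) → CAT (His) — synonymous.
Codon 6: CAC (His) → CTC (Leu) — missense.
Codon 7: GAC (Asp) → GAG (Glu) — missense.
Synonymous: 2 of 7.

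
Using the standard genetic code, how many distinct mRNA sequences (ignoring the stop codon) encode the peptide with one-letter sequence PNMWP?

Pro: 4 codons.
Asn: 2 codons.
Met: 1 codon.
Trp: 1 codon.
Pro: 4 codons.
4 × 2 × 1 × 1 × 4 = 32.

32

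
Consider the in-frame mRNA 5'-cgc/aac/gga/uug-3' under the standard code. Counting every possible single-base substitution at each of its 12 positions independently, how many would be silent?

Codon 1 (CGC, Arg): 3 synonymous substitutions.
Codon 2 (AAC, Asn): 1 synonymous substitution.
Codon 3 (GGA, Gly): 3 synonymous substitutions.
Codon 4 (UUG, Leu): 2 synonymous substitutions.
Total: 3 + 1 + 3 + 2 = 9.

9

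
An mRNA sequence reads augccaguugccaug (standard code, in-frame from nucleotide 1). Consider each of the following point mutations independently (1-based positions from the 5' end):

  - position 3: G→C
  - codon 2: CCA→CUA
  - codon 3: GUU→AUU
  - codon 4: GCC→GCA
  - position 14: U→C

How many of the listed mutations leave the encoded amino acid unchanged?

1

Codon 1: AUG (Met) → AUC (Ile) — missense.
Codon 2: CCA (Pro) → CUA (Leu) — missense.
Codon 3: GUU (Val) → AUU (Ile) — missense.
Codon 4: GCC (Ala) → GCA (Ala) — synonymous.
Codon 5: AUG (Met) → ACG (Thr) — missense.
Synonymous: 1 of 5.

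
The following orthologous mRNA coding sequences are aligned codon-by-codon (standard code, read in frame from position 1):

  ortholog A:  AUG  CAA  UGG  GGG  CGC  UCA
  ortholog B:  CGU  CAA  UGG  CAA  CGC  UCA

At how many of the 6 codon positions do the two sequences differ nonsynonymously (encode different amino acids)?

Codon 1: AUG Met / CGU Arg — nonsynonymous.
Codon 2: CAA Gln / CAA Gln — identical.
Codon 3: UGG Trp / UGG Trp — identical.
Codon 4: GGG Gly / CAA Gln — nonsynonymous.
Codon 5: CGC Arg / CGC Arg — identical.
Codon 6: UCA Ser / UCA Ser — identical.
Nonsynonymous differences: 2.

2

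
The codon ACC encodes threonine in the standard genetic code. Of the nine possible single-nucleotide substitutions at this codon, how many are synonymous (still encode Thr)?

3

Position 1: none → 0 synonymous.
Position 2: none → 0 synonymous.
Position 3: ACU, ACA, ACG → 3 synonymous.
Total: 0 + 0 + 3 = 3.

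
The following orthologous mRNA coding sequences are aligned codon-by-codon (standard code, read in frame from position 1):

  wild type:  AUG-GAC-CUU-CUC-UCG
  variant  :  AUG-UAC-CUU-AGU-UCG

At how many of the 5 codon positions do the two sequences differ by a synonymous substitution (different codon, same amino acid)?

0

Codon 1: AUG Met / AUG Met — identical.
Codon 2: GAC Asp / UAC Tyr — nonsynonymous.
Codon 3: CUU Leu / CUU Leu — identical.
Codon 4: CUC Leu / AGU Ser — nonsynonymous.
Codon 5: UCG Ser / UCG Ser — identical.
Synonymous differences: 0.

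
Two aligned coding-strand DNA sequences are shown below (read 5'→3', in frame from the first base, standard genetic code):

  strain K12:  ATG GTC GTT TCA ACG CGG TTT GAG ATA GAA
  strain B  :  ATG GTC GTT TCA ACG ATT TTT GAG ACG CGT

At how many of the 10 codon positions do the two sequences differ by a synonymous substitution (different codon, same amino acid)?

0

Codon 1: ATG Met / ATG Met — identical.
Codon 2: GTC Val / GTC Val — identical.
Codon 3: GTT Val / GTT Val — identical.
Codon 4: TCA Ser / TCA Ser — identical.
Codon 5: ACG Thr / ACG Thr — identical.
Codon 6: CGG Arg / ATT Ile — nonsynonymous.
Codon 7: TTT Phe / TTT Phe — identical.
Codon 8: GAG Glu / GAG Glu — identical.
Codon 9: ATA Ile / ACG Thr — nonsynonymous.
Codon 10: GAA Glu / CGT Arg — nonsynonymous.
Synonymous differences: 0.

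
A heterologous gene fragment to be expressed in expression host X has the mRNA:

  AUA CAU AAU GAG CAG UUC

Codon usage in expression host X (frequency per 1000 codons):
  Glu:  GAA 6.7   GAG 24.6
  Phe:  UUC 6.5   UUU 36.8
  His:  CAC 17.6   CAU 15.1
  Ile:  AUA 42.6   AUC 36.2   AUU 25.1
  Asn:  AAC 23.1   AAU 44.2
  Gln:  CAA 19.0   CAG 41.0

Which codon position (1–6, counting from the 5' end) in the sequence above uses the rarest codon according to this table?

6

Codon 1 AUA (Ile): 42.6 per 1000.
Codon 2 CAU (His): 15.1 per 1000.
Codon 3 AAU (Asn): 44.2 per 1000.
Codon 4 GAG (Glu): 24.6 per 1000.
Codon 5 CAG (Gln): 41.0 per 1000.
Codon 6 UUC (Phe): 6.5 per 1000.
Lowest frequency is 6.5 at codon 6.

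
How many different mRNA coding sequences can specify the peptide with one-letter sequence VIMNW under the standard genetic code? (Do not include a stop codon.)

24

Val: 4 codons.
Ile: 3 codons.
Met: 1 codon.
Asn: 2 codons.
Trp: 1 codon.
4 × 3 × 1 × 2 × 1 = 24.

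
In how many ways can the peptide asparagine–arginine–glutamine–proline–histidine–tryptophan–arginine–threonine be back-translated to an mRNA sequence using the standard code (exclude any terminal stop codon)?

Asn: 2 codons.
Arg: 6 codons.
Gln: 2 codons.
Pro: 4 codons.
His: 2 codons.
Trp: 1 codon.
Arg: 6 codons.
Thr: 4 codons.
2 × 6 × 2 × 4 × 2 × 1 × 6 × 4 = 4608.

4608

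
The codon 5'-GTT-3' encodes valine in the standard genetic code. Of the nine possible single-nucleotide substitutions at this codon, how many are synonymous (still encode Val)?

3

Position 1: none → 0 synonymous.
Position 2: none → 0 synonymous.
Position 3: GTC, GTA, GTG → 3 synonymous.
Total: 0 + 0 + 3 = 3.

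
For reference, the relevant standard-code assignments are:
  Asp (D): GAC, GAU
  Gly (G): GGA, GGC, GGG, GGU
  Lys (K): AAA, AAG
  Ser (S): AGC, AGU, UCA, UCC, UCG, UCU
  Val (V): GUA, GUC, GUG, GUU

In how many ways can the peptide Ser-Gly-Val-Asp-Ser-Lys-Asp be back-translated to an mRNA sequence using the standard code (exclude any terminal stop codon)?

Ser: 6 codons.
Gly: 4 codons.
Val: 4 codons.
Asp: 2 codons.
Ser: 6 codons.
Lys: 2 codons.
Asp: 2 codons.
6 × 4 × 4 × 2 × 6 × 2 × 2 = 4608.

4608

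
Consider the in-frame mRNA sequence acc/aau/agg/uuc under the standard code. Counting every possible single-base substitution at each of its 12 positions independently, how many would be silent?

7

Codon 1 (ACC, Thr): 3 synonymous substitutions.
Codon 2 (AAU, Asn): 1 synonymous substitution.
Codon 3 (AGG, Arg): 2 synonymous substitutions.
Codon 4 (UUC, Phe): 1 synonymous substitution.
Total: 3 + 1 + 2 + 1 = 7.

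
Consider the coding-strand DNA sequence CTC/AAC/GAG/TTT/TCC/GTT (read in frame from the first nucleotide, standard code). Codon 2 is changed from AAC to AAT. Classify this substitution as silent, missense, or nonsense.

Position 6 falls in codon 2: AAC → Asn.
After the substitution the codon is AAT → Asn.
Both encode Asn, so the change is synonymous.

silent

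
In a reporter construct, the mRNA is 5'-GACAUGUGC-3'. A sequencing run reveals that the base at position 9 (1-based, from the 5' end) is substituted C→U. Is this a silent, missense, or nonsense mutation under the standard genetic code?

silent

Position 9 falls in codon 3: UGC → Cys.
After the substitution the codon is UGU → Cys.
Both encode Cys, so the change is synonymous.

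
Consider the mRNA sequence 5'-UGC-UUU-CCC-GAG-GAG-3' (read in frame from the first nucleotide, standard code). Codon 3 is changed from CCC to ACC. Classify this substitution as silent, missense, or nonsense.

missense

Position 7 falls in codon 3: CCC → Pro.
After the substitution the codon is ACC → Thr.
Pro ≠ Thr, so this is a missense mutation.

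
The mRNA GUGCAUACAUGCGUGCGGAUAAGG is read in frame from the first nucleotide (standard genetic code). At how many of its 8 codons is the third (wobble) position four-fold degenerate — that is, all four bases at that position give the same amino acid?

Codon 1 GUG (Val): third position 4-fold.
Codon 2 CAU (His): third position 2-fold.
Codon 3 ACA (Thr): third position 4-fold.
Codon 4 UGC (Cys): third position 2-fold.
Codon 5 GUG (Val): third position 4-fold.
Codon 6 CGG (Arg): third position 4-fold.
Codon 7 AUA (Ile): third position 3-fold.
Codon 8 AGG (Arg): third position 2-fold.
Four-fold degenerate third positions: 4.

4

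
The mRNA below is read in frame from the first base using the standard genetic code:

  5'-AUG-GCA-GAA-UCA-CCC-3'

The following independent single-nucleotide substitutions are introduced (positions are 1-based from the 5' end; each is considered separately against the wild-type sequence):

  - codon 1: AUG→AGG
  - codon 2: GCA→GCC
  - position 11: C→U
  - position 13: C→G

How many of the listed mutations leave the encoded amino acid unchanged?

1

Codon 1: AUG (Met) → AGG (Arg) — missense.
Codon 2: GCA (Ala) → GCC (Ala) — synonymous.
Codon 4: UCA (Ser) → UUA (Leu) — missense.
Codon 5: CCC (Pro) → GCC (Ala) — missense.
Synonymous: 1 of 4.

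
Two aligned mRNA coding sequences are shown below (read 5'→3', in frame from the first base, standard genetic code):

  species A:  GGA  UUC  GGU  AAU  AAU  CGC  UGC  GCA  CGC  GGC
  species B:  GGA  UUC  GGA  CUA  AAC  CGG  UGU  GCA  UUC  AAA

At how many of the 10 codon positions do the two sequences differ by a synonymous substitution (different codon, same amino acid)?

Codon 1: GGA Gly / GGA Gly — identical.
Codon 2: UUC Phe / UUC Phe — identical.
Codon 3: GGU Gly / GGA Gly — synonymous.
Codon 4: AAU Asn / CUA Leu — nonsynonymous.
Codon 5: AAU Asn / AAC Asn — synonymous.
Codon 6: CGC Arg / CGG Arg — synonymous.
Codon 7: UGC Cys / UGU Cys — synonymous.
Codon 8: GCA Ala / GCA Ala — identical.
Codon 9: CGC Arg / UUC Phe — nonsynonymous.
Codon 10: GGC Gly / AAA Lys — nonsynonymous.
Synonymous differences: 4.

4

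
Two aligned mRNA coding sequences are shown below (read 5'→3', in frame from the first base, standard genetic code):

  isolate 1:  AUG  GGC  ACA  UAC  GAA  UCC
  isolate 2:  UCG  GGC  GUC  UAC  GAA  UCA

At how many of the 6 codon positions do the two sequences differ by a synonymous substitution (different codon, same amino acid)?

Codon 1: AUG Met / UCG Ser — nonsynonymous.
Codon 2: GGC Gly / GGC Gly — identical.
Codon 3: ACA Thr / GUC Val — nonsynonymous.
Codon 4: UAC Tyr / UAC Tyr — identical.
Codon 5: GAA Glu / GAA Glu — identical.
Codon 6: UCC Ser / UCA Ser — synonymous.
Synonymous differences: 1.

1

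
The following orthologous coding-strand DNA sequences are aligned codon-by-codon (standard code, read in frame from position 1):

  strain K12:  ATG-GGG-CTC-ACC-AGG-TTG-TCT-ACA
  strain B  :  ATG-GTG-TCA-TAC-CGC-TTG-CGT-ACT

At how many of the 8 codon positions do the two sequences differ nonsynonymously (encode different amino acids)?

Codon 1: ATG Met / ATG Met — identical.
Codon 2: GGG Gly / GTG Val — nonsynonymous.
Codon 3: CTC Leu / TCA Ser — nonsynonymous.
Codon 4: ACC Thr / TAC Tyr — nonsynonymous.
Codon 5: AGG Arg / CGC Arg — synonymous.
Codon 6: TTG Leu / TTG Leu — identical.
Codon 7: TCT Ser / CGT Arg — nonsynonymous.
Codon 8: ACA Thr / ACT Thr — synonymous.
Nonsynonymous differences: 4.

4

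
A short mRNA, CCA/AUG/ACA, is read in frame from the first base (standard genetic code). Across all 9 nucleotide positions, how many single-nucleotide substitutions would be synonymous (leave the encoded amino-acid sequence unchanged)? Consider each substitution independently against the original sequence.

Codon 1 (CCA, Pro): 3 synonymous substitutions.
Codon 2 (AUG, Met): 0 synonymous substitutions.
Codon 3 (ACA, Thr): 3 synonymous substitutions.
Total: 3 + 0 + 3 = 6.

6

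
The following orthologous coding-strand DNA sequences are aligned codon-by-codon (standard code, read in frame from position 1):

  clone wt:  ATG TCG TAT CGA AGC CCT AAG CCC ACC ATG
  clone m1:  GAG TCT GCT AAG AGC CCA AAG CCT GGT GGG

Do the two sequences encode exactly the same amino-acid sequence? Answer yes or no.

Codon 1: ATG Met / GAG Glu — nonsynonymous.
Codon 2: TCG Ser / TCT Ser — synonymous.
Codon 3: TAT Tyr / GCT Ala — nonsynonymous.
Codon 4: CGA Arg / AAG Lys — nonsynonymous.
Codon 5: AGC Ser / AGC Ser — identical.
Codon 6: CCT Pro / CCA Pro — synonymous.
Codon 7: AAG Lys / AAG Lys — identical.
Codon 8: CCC Pro / CCT Pro — synonymous.
Codon 9: ACC Thr / GGT Gly — nonsynonymous.
Codon 10: ATG Met / GGG Gly — nonsynonymous.
Nonsynonymous differences: 5 → different protein.

no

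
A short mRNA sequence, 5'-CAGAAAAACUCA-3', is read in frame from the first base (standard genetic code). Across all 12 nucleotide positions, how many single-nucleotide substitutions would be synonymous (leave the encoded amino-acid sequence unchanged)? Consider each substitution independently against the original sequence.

Codon 1 (CAG, Gln): 1 synonymous substitution.
Codon 2 (AAA, Lys): 1 synonymous substitution.
Codon 3 (AAC, Asn): 1 synonymous substitution.
Codon 4 (UCA, Ser): 3 synonymous substitutions.
Total: 1 + 1 + 1 + 3 = 6.

6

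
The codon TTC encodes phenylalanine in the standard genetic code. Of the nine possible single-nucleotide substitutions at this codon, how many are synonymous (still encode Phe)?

Position 1: none → 0 synonymous.
Position 2: none → 0 synonymous.
Position 3: TTT → 1 synonymous.
Total: 0 + 0 + 1 = 1.

1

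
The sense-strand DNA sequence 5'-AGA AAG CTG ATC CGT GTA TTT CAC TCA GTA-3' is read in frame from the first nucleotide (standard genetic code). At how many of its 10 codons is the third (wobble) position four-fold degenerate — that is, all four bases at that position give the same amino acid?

5

Codon 1 AGA (Arg): third position 2-fold.
Codon 2 AAG (Lys): third position 2-fold.
Codon 3 CTG (Leu): third position 4-fold.
Codon 4 ATC (Ile): third position 3-fold.
Codon 5 CGT (Arg): third position 4-fold.
Codon 6 GTA (Val): third position 4-fold.
Codon 7 TTT (Phe): third position 2-fold.
Codon 8 CAC (His): third position 2-fold.
Codon 9 TCA (Ser): third position 4-fold.
Codon 10 GTA (Val): third position 4-fold.
Four-fold degenerate third positions: 5.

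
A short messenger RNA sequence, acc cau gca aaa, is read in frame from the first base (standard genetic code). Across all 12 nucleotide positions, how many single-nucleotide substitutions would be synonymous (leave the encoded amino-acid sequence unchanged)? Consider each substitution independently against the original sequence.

8

Codon 1 (ACC, Thr): 3 synonymous substitutions.
Codon 2 (CAU, His): 1 synonymous substitution.
Codon 3 (GCA, Ala): 3 synonymous substitutions.
Codon 4 (AAA, Lys): 1 synonymous substitution.
Total: 3 + 1 + 3 + 1 = 8.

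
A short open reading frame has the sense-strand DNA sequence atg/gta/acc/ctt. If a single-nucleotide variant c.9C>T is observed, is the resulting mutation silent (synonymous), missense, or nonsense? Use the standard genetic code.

Position 9 falls in codon 3: ACC → Thr.
After the substitution the codon is ACT → Thr.
Both encode Thr, so the change is synonymous.

silent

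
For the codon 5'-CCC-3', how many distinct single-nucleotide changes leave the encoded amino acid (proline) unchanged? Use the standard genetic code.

3

Position 1: none → 0 synonymous.
Position 2: none → 0 synonymous.
Position 3: CCU, CCA, CCG → 3 synonymous.
Total: 0 + 0 + 3 = 3.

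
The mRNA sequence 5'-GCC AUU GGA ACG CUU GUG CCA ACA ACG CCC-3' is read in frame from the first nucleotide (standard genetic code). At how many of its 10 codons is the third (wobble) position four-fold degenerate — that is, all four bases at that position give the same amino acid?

9

Codon 1 GCC (Ala): third position 4-fold.
Codon 2 AUU (Ile): third position 3-fold.
Codon 3 GGA (Gly): third position 4-fold.
Codon 4 ACG (Thr): third position 4-fold.
Codon 5 CUU (Leu): third position 4-fold.
Codon 6 GUG (Val): third position 4-fold.
Codon 7 CCA (Pro): third position 4-fold.
Codon 8 ACA (Thr): third position 4-fold.
Codon 9 ACG (Thr): third position 4-fold.
Codon 10 CCC (Pro): third position 4-fold.
Four-fold degenerate third positions: 9.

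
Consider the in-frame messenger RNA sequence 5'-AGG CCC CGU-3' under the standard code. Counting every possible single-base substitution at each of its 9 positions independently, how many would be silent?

Codon 1 (AGG, Arg): 2 synonymous substitutions.
Codon 2 (CCC, Pro): 3 synonymous substitutions.
Codon 3 (CGU, Arg): 3 synonymous substitutions.
Total: 2 + 3 + 3 = 8.

8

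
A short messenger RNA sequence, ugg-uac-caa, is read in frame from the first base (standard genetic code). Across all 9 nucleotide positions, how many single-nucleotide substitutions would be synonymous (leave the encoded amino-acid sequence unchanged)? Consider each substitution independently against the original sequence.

Codon 1 (UGG, Trp): 0 synonymous substitutions.
Codon 2 (UAC, Tyr): 1 synonymous substitution.
Codon 3 (CAA, Gln): 1 synonymous substitution.
Total: 0 + 1 + 1 = 2.

2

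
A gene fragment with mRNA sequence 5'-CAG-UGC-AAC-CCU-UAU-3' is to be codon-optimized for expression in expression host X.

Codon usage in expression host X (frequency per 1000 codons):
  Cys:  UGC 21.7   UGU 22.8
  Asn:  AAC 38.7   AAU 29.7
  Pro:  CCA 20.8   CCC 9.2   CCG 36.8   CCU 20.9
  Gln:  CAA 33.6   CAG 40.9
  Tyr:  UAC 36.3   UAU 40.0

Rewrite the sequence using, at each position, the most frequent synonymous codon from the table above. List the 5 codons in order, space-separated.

CAG UGU AAC CCG UAU

Codon 1 (Gln): best is CAG at 40.9.
Codon 2 (Cys): best is UGU at 22.8.
Codon 3 (Asn): best is AAC at 38.7.
Codon 4 (Pro): best is CCG at 36.8.
Codon 5 (Tyr): best is UAU at 40.0.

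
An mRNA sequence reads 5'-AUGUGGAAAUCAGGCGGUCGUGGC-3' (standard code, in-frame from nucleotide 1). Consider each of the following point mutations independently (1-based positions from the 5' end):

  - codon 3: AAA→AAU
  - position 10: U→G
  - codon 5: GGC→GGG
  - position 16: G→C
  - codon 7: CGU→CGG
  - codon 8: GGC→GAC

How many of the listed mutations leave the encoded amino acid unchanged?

2

Codon 3: AAA (Lys) → AAU (Asn) — missense.
Codon 4: UCA (Ser) → GCA (Ala) — missense.
Codon 5: GGC (Gly) → GGG (Gly) — synonymous.
Codon 6: GGU (Gly) → CGU (Arg) — missense.
Codon 7: CGU (Arg) → CGG (Arg) — synonymous.
Codon 8: GGC (Gly) → GAC (Asp) — missense.
Synonymous: 2 of 6.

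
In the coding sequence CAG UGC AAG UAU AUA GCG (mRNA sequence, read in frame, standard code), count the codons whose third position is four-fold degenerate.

Codon 1 CAG (Gln): third position 2-fold.
Codon 2 UGC (Cys): third position 2-fold.
Codon 3 AAG (Lys): third position 2-fold.
Codon 4 UAU (Tyr): third position 2-fold.
Codon 5 AUA (Ile): third position 3-fold.
Codon 6 GCG (Ala): third position 4-fold.
Four-fold degenerate third positions: 1.

1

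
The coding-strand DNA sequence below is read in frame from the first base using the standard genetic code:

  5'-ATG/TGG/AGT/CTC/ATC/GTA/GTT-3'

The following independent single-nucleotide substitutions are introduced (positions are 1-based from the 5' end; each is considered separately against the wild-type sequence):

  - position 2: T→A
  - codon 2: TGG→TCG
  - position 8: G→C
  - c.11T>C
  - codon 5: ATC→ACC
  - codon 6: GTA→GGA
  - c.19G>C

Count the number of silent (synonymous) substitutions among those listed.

0

Codon 1: ATG (Met) → AAG (Lys) — missense.
Codon 2: TGG (Trp) → TCG (Ser) — missense.
Codon 3: AGT (Ser) → ACT (Thr) — missense.
Codon 4: CTC (Leu) → CCC (Pro) — missense.
Codon 5: ATC (Ile) → ACC (Thr) — missense.
Codon 6: GTA (Val) → GGA (Gly) — missense.
Codon 7: GTT (Val) → CTT (Leu) — missense.
Synonymous: 0 of 7.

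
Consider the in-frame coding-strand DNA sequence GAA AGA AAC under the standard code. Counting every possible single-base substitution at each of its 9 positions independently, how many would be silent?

4

Codon 1 (GAA, Glu): 1 synonymous substitution.
Codon 2 (AGA, Arg): 2 synonymous substitutions.
Codon 3 (AAC, Asn): 1 synonymous substitution.
Total: 1 + 2 + 1 = 4.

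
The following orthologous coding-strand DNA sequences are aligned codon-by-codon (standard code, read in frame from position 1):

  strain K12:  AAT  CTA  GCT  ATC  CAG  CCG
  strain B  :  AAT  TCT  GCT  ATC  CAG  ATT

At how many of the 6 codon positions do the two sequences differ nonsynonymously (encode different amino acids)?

2

Codon 1: AAT Asn / AAT Asn — identical.
Codon 2: CTA Leu / TCT Ser — nonsynonymous.
Codon 3: GCT Ala / GCT Ala — identical.
Codon 4: ATC Ile / ATC Ile — identical.
Codon 5: CAG Gln / CAG Gln — identical.
Codon 6: CCG Pro / ATT Ile — nonsynonymous.
Nonsynonymous differences: 2.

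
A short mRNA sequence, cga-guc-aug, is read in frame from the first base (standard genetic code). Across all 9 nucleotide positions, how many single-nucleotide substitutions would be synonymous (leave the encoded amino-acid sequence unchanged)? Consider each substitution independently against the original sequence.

7

Codon 1 (CGA, Arg): 4 synonymous substitutions.
Codon 2 (GUC, Val): 3 synonymous substitutions.
Codon 3 (AUG, Met): 0 synonymous substitutions.
Total: 4 + 3 + 0 = 7.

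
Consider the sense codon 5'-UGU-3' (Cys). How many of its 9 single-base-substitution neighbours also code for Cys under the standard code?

Position 1: none → 0 synonymous.
Position 2: none → 0 synonymous.
Position 3: UGC → 1 synonymous.
Total: 0 + 0 + 1 = 1.

1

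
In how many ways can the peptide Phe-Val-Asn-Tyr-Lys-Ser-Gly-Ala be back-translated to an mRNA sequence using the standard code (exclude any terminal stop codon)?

6144

Phe: 2 codons.
Val: 4 codons.
Asn: 2 codons.
Tyr: 2 codons.
Lys: 2 codons.
Ser: 6 codons.
Gly: 4 codons.
Ala: 4 codons.
2 × 4 × 2 × 2 × 2 × 6 × 4 × 4 = 6144.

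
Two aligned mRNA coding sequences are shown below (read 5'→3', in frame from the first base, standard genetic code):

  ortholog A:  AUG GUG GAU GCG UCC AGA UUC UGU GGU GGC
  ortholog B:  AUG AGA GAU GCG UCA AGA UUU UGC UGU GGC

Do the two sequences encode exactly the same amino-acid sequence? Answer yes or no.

no

Codon 1: AUG Met / AUG Met — identical.
Codon 2: GUG Val / AGA Arg — nonsynonymous.
Codon 3: GAU Asp / GAU Asp — identical.
Codon 4: GCG Ala / GCG Ala — identical.
Codon 5: UCC Ser / UCA Ser — synonymous.
Codon 6: AGA Arg / AGA Arg — identical.
Codon 7: UUC Phe / UUU Phe — synonymous.
Codon 8: UGU Cys / UGC Cys — synonymous.
Codon 9: GGU Gly / UGU Cys — nonsynonymous.
Codon 10: GGC Gly / GGC Gly — identical.
Nonsynonymous differences: 2 → different protein.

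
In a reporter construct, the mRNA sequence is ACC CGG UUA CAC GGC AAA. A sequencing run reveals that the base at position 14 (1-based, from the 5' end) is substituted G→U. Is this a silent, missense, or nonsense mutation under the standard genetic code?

Position 14 falls in codon 5: GGC → Gly.
After the substitution the codon is GUC → Val.
Gly ≠ Val, so this is a missense mutation.

missense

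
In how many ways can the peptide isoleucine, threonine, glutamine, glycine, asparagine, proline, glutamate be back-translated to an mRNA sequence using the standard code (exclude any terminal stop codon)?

1536

Ile: 3 codons.
Thr: 4 codons.
Gln: 2 codons.
Gly: 4 codons.
Asn: 2 codons.
Pro: 4 codons.
Glu: 2 codons.
3 × 4 × 2 × 4 × 2 × 4 × 2 = 1536.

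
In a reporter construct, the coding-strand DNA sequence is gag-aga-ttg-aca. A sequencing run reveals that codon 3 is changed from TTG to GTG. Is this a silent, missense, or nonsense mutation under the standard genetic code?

missense

Position 7 falls in codon 3: TTG → Leu.
After the substitution the codon is GTG → Val.
Leu ≠ Val, so this is a missense mutation.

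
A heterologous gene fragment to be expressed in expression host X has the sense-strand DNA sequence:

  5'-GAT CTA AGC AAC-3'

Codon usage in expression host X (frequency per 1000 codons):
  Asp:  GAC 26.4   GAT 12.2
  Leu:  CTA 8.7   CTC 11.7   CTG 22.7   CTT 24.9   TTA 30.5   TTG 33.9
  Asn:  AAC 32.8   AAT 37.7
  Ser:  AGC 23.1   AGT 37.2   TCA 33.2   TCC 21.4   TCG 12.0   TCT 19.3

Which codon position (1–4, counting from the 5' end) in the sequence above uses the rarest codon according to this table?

Codon 1 GAT (Asp): 12.2 per 1000.
Codon 2 CTA (Leu): 8.7 per 1000.
Codon 3 AGC (Ser): 23.1 per 1000.
Codon 4 AAC (Asn): 32.8 per 1000.
Lowest frequency is 8.7 at codon 2.

2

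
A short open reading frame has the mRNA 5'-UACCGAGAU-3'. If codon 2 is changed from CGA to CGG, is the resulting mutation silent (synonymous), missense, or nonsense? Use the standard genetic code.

Position 6 falls in codon 2: CGA → Arg.
After the substitution the codon is CGG → Arg.
Both encode Arg, so the change is synonymous.

silent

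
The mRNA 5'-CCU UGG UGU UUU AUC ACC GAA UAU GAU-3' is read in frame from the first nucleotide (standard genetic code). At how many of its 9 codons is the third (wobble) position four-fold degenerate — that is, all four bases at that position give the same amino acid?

2

Codon 1 CCU (Pro): third position 4-fold.
Codon 2 UGG (Trp): third position 1-fold.
Codon 3 UGU (Cys): third position 2-fold.
Codon 4 UUU (Phe): third position 2-fold.
Codon 5 AUC (Ile): third position 3-fold.
Codon 6 ACC (Thr): third position 4-fold.
Codon 7 GAA (Glu): third position 2-fold.
Codon 8 UAU (Tyr): third position 2-fold.
Codon 9 GAU (Asp): third position 2-fold.
Four-fold degenerate third positions: 2.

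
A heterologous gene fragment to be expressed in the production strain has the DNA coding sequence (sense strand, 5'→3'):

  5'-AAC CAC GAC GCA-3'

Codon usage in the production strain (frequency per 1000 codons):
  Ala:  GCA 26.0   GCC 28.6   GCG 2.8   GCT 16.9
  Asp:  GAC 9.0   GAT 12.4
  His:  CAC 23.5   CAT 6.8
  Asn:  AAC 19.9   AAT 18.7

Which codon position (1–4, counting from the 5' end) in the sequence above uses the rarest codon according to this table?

Codon 1 AAC (Asn): 19.9 per 1000.
Codon 2 CAC (His): 23.5 per 1000.
Codon 3 GAC (Asp): 9.0 per 1000.
Codon 4 GCA (Ala): 26.0 per 1000.
Lowest frequency is 9.0 at codon 3.

3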